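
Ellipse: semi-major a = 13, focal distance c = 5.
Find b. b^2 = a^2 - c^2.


b^2 = 13^2 - (5)^2 = 169 - 25 = 144
b = sqrt(144) = 12

b = 12


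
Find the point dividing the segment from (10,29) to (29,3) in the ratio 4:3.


Px = (4*29 + 3*10)/7 = 146/7 = 20.8571
Py = (4*3 + 3*29)/7 = 99/7 = 14.1429

P = (20.8571, 14.1429)


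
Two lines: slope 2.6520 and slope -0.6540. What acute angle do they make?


m1-m2 = 3.306
1+m1*m2 = -0.734408
tan(theta) = |3.306/(-0.734408)| = 4.501585
theta = arctan(|3.306/(-0.734408)|) = 77.4755 degrees (acute angle)

77.4755 degrees


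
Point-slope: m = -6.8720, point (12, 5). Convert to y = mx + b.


y - 5 = -6.8720(x - 12)
y = -6.8720x + 5 + 6.8720*12
y = -6.8720x + 87.4640

y = -6.8720x + 87.4640


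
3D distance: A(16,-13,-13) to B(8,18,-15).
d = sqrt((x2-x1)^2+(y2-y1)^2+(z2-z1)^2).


dx=-8, dy=31, dz=-2
d = sqrt(64+961+4) = sqrt(1029) = 32.0780

32.0780


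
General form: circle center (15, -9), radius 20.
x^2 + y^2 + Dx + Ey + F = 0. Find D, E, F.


(x-15)^2 + (y+ 9)^2 = 20^2
D = -2h = -30, E = -2k = 18
F = h^2+k^2-r^2 = 225+81-400 = -94

D = -30, E = 18, F = -94


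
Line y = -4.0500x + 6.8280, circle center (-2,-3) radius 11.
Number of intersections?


Substitute y = -4.0500x + 6.8280: (x+ 2)^2 + (-4.0500x+6.8280+ 3)^2 = 121
Expand to Ax^2 + Bx + C = 0, where b-k = 9.828
A = 1+m^2 = 17.4025
B = 2(m(b-k) - h) = 2(-4.0500*9.828 + 2) = -75.6068
C = h^2 + (b-k)^2 - r^2 = 4 + 96.589584 - 121 = -20.410416
disc = B^2-4AC = 5716.3882 + 1420.7691 = 7137.1573
disc > 0

2 intersection points


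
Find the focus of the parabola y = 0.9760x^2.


a = 0.9760
4a = 3.9040
focus = (0, 1/3.9040) = (0, 0.2561)

Focus = (0, 0.2561)


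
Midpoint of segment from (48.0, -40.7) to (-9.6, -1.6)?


Mx = (48.0 - 9.6)/2 = 38.4/2 = 19.2000
My = (-40.7 - 1.6)/2 = -42.3/2 = -21.1500

(19.2000, -21.1500)


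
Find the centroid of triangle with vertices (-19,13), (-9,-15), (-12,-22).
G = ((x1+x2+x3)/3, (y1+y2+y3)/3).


Gx = (-19- 9- 12)/3 = -40/3 = -13.3333
Gy = (13- 15- 22)/3 = -24/3 = -8.0000

G = (-13.3333, -8.0000)


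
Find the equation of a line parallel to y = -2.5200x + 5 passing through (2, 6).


Parallel lines have equal slopes.
m2 = -2.5200
b2 = 6 + 2.5200*2 = 11.0400

y = -2.5200x + 11.0400


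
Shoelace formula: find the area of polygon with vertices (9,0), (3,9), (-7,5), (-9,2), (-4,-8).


sum(xi*y_{i+1}) = 9*9 + 3*5 - 7*2 - 9*(-8) - 4*0 = 154
sum(yi*x_{i+1}) = 0*3 + 9*(-7) + 5*(-9) + 2*(-4) - 8*9 = -188
Area = |154 + 188|/2 = 342/2 = 171.0000

171.0000 sq units


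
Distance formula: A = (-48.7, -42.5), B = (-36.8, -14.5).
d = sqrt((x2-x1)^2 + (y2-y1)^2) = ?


dx = -36.8 + 48.7 = 11.9
dy = -14.5 + 42.5 = 28.0
d = sqrt(141.61 + 784.0) = sqrt(925.61) = 30.4238

30.4238


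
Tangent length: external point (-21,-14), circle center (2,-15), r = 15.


d = sqrt((-21-2)^2 + (-14+ 15)^2) = sqrt(529+1) = 23.0217
L = sqrt(530.0000 - 225) = sqrt(305.0000) = 17.4642

17.4642


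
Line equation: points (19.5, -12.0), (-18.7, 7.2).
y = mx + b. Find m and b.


m = (19.2)/(-38.2) = -0.5026
b = y1 - m*x1 = -12.0 - (19.2*19.5)/(-38.2) = -12.0 + 9.8010 = -2.1990

y = -0.5026x - 2.1990


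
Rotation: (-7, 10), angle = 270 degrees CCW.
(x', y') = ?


cos(270) = 0, sin(270) = -1
x' = -7*0 - 10*(-1) = 10
y' = -7*(-1) + 10*0 = 7

(10, 7)


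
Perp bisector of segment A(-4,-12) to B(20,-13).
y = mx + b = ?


Midpoint = (8, -12.5)
Slope of AB = dy/dx = -1/24 = -0.0417
Perp slope = -dx/dy = 24/1 = 24.0000
b = My - (perp slope)*Mx = -12.5 + (24*8)/(-1) = -12.5 - 192.0000 = -204.5000

y = 24.0000x - 204.5000


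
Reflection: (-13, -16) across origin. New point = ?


Reflection rule for origin: (-x, -y)
(-13, -16) -> (13, 16)

(13, 16)


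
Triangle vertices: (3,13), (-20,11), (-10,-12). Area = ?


3*(11+ 12) = 69
-20*(-12-13) = 500
-10*(13-11) = -20
sum = 549
Area = |549|/2 = 274.5000

274.5000 sq units


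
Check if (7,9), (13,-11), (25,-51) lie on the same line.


7*(-11+ 51) + 13*(-51-9) + 25*(9+ 11)
= 280 - 780 + 500 = 0

Yes, collinear (determinant = 0)


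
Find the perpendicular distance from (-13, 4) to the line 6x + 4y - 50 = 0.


|6*(-13) + 4*4 - 50| = |-112| = 112
sqrt(36 + 16) = sqrt(52) = 7.2111
d = 112/sqrt(52) = 15.5316

15.5316


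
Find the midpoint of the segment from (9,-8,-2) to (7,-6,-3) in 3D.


Mx = (9+7)/2 = 8.0000
My = (-8- 6)/2 = -7.0000
Mz = (-2- 3)/2 = -2.5000

M = (8.0000, -7.0000, -2.5000)


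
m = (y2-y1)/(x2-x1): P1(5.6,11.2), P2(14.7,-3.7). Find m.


dy = -3.7 - 11.2 = -14.9
dx = 14.7 - 5.6 = 9.1
m = -14.9/9.1 = -1.6374

m = -1.6374


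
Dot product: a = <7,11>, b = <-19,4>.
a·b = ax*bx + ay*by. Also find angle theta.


a·b = 7*(-19) + 11*4 = -133 + 44 = -89
|a| = sqrt(49+121) = 13.0384
|b| = sqrt(361+16) = 19.4165
cos(theta) = -89/(sqrt(170)*sqrt(377)) = -89/sqrt(64090) = -0.351556
theta = arccos(-89/sqrt(64090)) = 110.5825 degrees

a·b = -89, theta = 110.5825 deg


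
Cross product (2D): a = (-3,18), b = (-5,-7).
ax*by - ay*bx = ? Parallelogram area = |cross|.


cross = -3*(-7) - 18*(-5) = 21 + 90 = 111
Parallelogram area = |111| = 111

cross = 111, parallelogram area = 111


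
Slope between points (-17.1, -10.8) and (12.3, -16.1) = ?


dy = -16.1 + 10.8 = -5.3
dx = 12.3 + 17.1 = 29.4
m = -5.3/29.4 = -0.1803

m = -0.1803


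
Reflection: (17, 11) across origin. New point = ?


Reflection rule for origin: (-x, -y)
(17, 11) -> (-17, -11)

(-17, -11)


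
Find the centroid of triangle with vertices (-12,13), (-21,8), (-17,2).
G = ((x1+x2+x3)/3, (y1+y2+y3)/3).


Gx = (-12- 21- 17)/3 = -50/3 = -16.6667
Gy = (13+8+2)/3 = 23/3 = 7.6667

G = (-16.6667, 7.6667)


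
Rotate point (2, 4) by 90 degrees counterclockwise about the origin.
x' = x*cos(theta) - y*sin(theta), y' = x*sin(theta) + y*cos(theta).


cos(90) = 0, sin(90) = 1
x' = 2*0 - 4*1 = -4
y' = 2*1 + 4*0 = 2

(-4, 2)


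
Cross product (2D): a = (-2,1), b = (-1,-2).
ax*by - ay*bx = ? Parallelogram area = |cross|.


cross = -2*(-2) - 1*(-1) = 4 + 1 = 5
Parallelogram area = |5| = 5

cross = 5, parallelogram area = 5


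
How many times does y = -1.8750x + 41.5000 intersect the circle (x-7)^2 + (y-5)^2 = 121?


Substitute y = -1.8750x + 41.5000: (x-7)^2 + (-1.8750x+41.5000-5)^2 = 121
Expand to Ax^2 + Bx + C = 0, where b-k = 36.5
A = 1+m^2 = 4.515625
B = 2(m(b-k) - h) = 2(-1.8750*36.5 - 7) = -150.875
C = h^2 + (b-k)^2 - r^2 = 49 + 1332.25 - 121 = 1260.25
disc = B^2-4AC = 22763.2656 - 22763.2656 = 0
disc = 0

1 intersection point (tangent)


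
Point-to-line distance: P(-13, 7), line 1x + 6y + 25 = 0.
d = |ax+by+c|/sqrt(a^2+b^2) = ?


|1*(-13) + 6*7 + 25| = |54| = 54
sqrt(1 + 36) = sqrt(37) = 6.0828
d = 54/sqrt(37) = 8.8775

8.8775


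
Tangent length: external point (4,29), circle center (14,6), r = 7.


d = sqrt((4-14)^2 + (29-6)^2) = sqrt(100+529) = 25.0799
L = sqrt(629.0000 - 49) = sqrt(580.0000) = 24.0832

24.0832


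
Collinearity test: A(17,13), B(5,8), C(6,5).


17*(8-5) + 5*(5-13) + 6*(13-8)
= 51 - 40 + 30 = 41

No, not collinear (determinant = 41)


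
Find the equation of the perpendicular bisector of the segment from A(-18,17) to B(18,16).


Midpoint = (0, 16.5)
Slope of AB = dy/dx = -1/36 = -0.0278
Perp slope = -dx/dy = 36/1 = 36.0000
b = My - (perp slope)*Mx = 16.5 + (36*0)/(-1) = 16.5 + 0 = 16.5000

y = 36.0000x + 16.5000


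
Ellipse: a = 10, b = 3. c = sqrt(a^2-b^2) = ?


c^2 = 10^2 - 3^2 = 100 - 9 = 91
c = sqrt(91) = 9.5394

c = 9.5394


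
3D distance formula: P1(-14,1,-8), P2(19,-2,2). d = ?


dx=33, dy=-3, dz=10
d = sqrt(1089+9+100) = sqrt(1198) = 34.6121

34.6121


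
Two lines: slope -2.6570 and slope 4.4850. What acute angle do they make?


m1-m2 = -7.142
1+m1*m2 = -10.916645
tan(theta) = |-7.142/(-10.916645)| = 0.654230
theta = arctan(|-7.142/(-10.916645)|) = 33.1939 degrees (acute angle)

33.1939 degrees


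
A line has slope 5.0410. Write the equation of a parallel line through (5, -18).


Parallel lines have equal slopes.
m2 = 5.0410
b2 = -18 - 5.0410*5 = -43.2050

y = 5.0410x - 43.2050


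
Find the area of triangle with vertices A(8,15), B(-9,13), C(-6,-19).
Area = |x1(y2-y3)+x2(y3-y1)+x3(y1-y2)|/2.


8*(13+ 19) = 256
-9*(-19-15) = 306
-6*(15-13) = -12
sum = 550
Area = |550|/2 = 275.0000

275.0000 sq units


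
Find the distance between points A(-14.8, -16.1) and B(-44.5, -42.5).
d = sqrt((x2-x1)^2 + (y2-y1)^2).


dx = -44.5 + 14.8 = -29.7
dy = -42.5 + 16.1 = -26.4
d = sqrt(882.09 + 696.96) = sqrt(1579.05) = 39.7373

39.7373


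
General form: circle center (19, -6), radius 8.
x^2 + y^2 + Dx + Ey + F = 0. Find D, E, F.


(x-19)^2 + (y+ 6)^2 = 8^2
D = -2h = -38, E = -2k = 12
F = h^2+k^2-r^2 = 361+36-64 = 333

D = -38, E = 12, F = 333


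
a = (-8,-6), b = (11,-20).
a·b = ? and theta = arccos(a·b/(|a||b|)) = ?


a·b = -8*11 - 6*(-20) = -88 + 120 = 32
|a| = sqrt(64+36) = 10.0000
|b| = sqrt(121+400) = 22.8254
cos(theta) = 32/(sqrt(100)*sqrt(521)) = 32/sqrt(52100) = 0.140195
theta = arccos(32/sqrt(52100)) = 81.9409 degrees

a·b = 32, theta = 81.9409 deg


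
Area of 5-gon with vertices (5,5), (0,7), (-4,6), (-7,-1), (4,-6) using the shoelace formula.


sum(xi*y_{i+1}) = 5*7 + 0*6 - 4*(-1) - 7*(-6) + 4*5 = 101
sum(yi*x_{i+1}) = 5*0 + 7*(-4) + 6*(-7) - 1*4 - 6*5 = -104
Area = |101 + 104|/2 = 205/2 = 102.5000

102.5000 sq units


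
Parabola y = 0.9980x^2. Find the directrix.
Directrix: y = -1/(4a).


a = 0.9980
1/(4a) = 0.2505
directrix: y = -0.2505 = -0.2505

y = -0.2505


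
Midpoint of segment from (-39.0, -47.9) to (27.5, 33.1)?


Mx = (-39.0 + 27.5)/2 = -11.5/2 = -5.7500
My = (-47.9 + 33.1)/2 = -14.8/2 = -7.4000

(-5.7500, -7.4000)


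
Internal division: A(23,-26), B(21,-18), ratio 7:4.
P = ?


Px = (7*21 + 4*23)/11 = 239/11 = 21.7273
Py = (7*(-18) + 4*(-26))/11 = -230/11 = -20.9091

P = (21.7273, -20.9091)


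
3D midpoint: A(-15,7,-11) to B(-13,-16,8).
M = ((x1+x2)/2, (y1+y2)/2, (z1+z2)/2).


Mx = (-15- 13)/2 = -14.0000
My = (7- 16)/2 = -4.5000
Mz = (-11+8)/2 = -1.5000

M = (-14.0000, -4.5000, -1.5000)


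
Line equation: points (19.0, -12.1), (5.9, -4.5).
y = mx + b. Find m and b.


m = (7.6)/(-13.1) = -0.5802
b = y1 - m*x1 = -12.1 - (7.6*19.0)/(-13.1) = -12.1 + 11.0229 = -1.0771

y = -0.5802x - 1.0771


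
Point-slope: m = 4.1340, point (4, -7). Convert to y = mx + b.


y + 7 = 4.1340(x - 4)
y = 4.1340x - 7 - 4.1340*4
y = 4.1340x - 23.5360

y = 4.1340x - 23.5360


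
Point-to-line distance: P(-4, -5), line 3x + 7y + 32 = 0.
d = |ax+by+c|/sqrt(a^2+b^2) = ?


|3*(-4) + 7*(-5) + 32| = |-15| = 15
sqrt(9 + 49) = sqrt(58) = 7.6158
d = 15/sqrt(58) = 1.9696

1.9696


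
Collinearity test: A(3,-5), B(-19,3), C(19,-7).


3*(3+ 7) - 19*(-7+ 5) + 19*(-5-3)
= 30 + 38 - 152 = -84

No, not collinear (determinant = -84)


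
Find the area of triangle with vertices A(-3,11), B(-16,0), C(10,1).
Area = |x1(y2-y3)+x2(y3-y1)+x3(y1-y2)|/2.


-3*(0-1) = 3
-16*(1-11) = 160
10*(11-0) = 110
sum = 273
Area = |273|/2 = 136.5000

136.5000 sq units


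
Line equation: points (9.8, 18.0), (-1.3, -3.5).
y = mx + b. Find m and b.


m = (-21.5)/(-11.1) = 1.9369
b = y1 - m*x1 = 18.0 - (-21.5*9.8)/(-11.1) = 18.0 - 18.9820 = -0.9820

y = 1.9369x - 0.9820


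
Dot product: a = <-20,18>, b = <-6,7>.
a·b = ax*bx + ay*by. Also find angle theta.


a·b = -20*(-6) + 18*7 = 120 + 126 = 246
|a| = sqrt(400+324) = 26.9072
|b| = sqrt(36+49) = 9.2195
cos(theta) = 246/(sqrt(724)*sqrt(85)) = 246/sqrt(61540) = 0.991645
theta = arccos(246/sqrt(61540)) = 7.4115 degrees

a·b = 246, theta = 7.4115 deg


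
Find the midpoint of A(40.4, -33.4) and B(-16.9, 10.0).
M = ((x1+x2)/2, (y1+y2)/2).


Mx = (40.4 - 16.9)/2 = 23.5/2 = 11.7500
My = (-33.4 + 10.0)/2 = -23.4/2 = -11.7000

(11.7500, -11.7000)


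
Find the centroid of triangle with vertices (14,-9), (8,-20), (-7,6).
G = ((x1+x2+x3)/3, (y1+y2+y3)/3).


Gx = (14+8- 7)/3 = 15/3 = 5.0000
Gy = (-9- 20+6)/3 = -23/3 = -7.6667

G = (5.0000, -7.6667)


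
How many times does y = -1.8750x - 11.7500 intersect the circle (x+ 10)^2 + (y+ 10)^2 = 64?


Substitute y = -1.8750x - 11.7500: (x+ 10)^2 + (-1.8750x- 11.7500+ 10)^2 = 64
Expand to Ax^2 + Bx + C = 0, where b-k = -1.75
A = 1+m^2 = 4.515625
B = 2(m(b-k) - h) = 2(-1.8750*(-1.75) + 10) = 26.5625
C = h^2 + (b-k)^2 - r^2 = 100 + 3.0625 - 64 = 39.0625
disc = B^2-4AC = 705.5664 - 705.5664 = 0
disc = 0

1 intersection point (tangent)


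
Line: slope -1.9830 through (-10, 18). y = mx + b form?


y - 18 = -1.9830(x + 10)
y = -1.9830x + 18 + 1.9830*(-10)
y = -1.9830x - 1.8300

y = -1.9830x - 1.8300


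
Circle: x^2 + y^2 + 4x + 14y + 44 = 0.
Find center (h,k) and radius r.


h = -D/2 = -4/2 = -2
k = -E/2 = -14/2 = -7
r^2 = h^2 + k^2 - F = 4 + 49 - 44 = 9
r = 3

Center (-2, -7), radius = 3


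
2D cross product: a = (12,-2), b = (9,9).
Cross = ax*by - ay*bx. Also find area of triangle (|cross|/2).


cross = 12*9 + 2*9 = 108 + 18 = 126
Triangle area = |126|/2 = 126/2 = 63.0000

cross = 126, triangle area = 63.0000


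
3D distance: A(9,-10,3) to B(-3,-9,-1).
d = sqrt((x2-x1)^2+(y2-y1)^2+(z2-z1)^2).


dx=-12, dy=1, dz=-4
d = sqrt(144+1+16) = sqrt(161) = 12.6886

12.6886


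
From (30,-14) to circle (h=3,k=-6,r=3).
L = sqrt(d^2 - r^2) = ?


d = sqrt((30-3)^2 + (-14+ 6)^2) = sqrt(729+64) = 28.1603
L = sqrt(793.0000 - 9) = sqrt(784.0000) = 28.0000

28.0000


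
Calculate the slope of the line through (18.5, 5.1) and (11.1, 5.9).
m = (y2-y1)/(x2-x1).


dy = 5.9 - 5.1 = 0.8
dx = 11.1 - 18.5 = -7.4
m = 0.8/(-7.4) = -0.1081

m = -0.1081


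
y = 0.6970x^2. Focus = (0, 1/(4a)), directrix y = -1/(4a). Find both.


a = 0.6970
1/(4a) = 0.3587
Focus = (0, 0.3587)
Directrix: y = -0.3587

Focus = (0, 0.3587), Directrix: y = -0.3587


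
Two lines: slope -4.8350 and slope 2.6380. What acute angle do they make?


m1-m2 = -7.473
1+m1*m2 = -11.75473
tan(theta) = |-7.473/(-11.75473)| = 0.635744
theta = arctan(|-7.473/(-11.75473)|) = 32.4459 degrees (acute angle)

32.4459 degrees


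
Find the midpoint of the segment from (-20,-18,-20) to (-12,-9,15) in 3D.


Mx = (-20- 12)/2 = -16.0000
My = (-18- 9)/2 = -13.5000
Mz = (-20+15)/2 = -2.5000

M = (-16.0000, -13.5000, -2.5000)


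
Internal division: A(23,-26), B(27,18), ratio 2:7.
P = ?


Px = (2*27 + 7*23)/9 = 215/9 = 23.8889
Py = (2*18 + 7*(-26))/9 = -146/9 = -16.2222

P = (23.8889, -16.2222)


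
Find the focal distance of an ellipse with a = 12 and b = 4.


c^2 = 12^2 - 4^2 = 144 - 16 = 128
c = sqrt(128) = 11.3137

c = 11.3137


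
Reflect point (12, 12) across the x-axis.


Reflection rule for x-axis: (x, -y)
(12, 12) -> (12, -12)

(12, -12)


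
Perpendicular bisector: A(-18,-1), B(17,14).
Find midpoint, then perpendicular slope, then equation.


Midpoint = (-0.5, 6.5)
Slope of AB = dy/dx = 15/35 = 0.4286
Perp slope = -dx/dy = -35/15 = -2.3333
b = My - (perp slope)*Mx = 6.5 + (35*(-0.5))/15 = 6.5 - 1.1667 = 5.3333

y = -2.3333x + 5.3333


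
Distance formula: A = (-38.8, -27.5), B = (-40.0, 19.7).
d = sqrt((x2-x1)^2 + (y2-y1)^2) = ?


dx = -40.0 + 38.8 = -1.2
dy = 19.7 + 27.5 = 47.2
d = sqrt(1.44 + 2227.84) = sqrt(2229.28) = 47.2153

47.2153


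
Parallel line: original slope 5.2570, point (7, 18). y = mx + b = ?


Parallel lines have equal slopes.
m2 = 5.2570
b2 = 18 - 5.2570*7 = -18.7990

y = 5.2570x - 18.7990


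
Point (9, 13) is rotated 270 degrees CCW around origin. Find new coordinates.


cos(270) = 0, sin(270) = -1
x' = 9*0 - 13*(-1) = 13
y' = 9*(-1) + 13*0 = -9

(13, -9)


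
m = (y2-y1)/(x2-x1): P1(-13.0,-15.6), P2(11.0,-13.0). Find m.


dy = -13.0 + 15.6 = 2.6
dx = 11.0 + 13.0 = 24.0
m = 2.6/24.0 = 0.1083

m = 0.1083


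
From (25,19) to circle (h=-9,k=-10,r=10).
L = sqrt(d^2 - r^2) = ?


d = sqrt((25+ 9)^2 + (19+ 10)^2) = sqrt(1156+841) = 44.6878
L = sqrt(1997.0000 - 100) = sqrt(1897.0000) = 43.5546

43.5546


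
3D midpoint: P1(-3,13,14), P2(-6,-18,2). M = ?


Mx = (-3- 6)/2 = -4.5000
My = (13- 18)/2 = -2.5000
Mz = (14+2)/2 = 8.0000

M = (-4.5000, -2.5000, 8.0000)


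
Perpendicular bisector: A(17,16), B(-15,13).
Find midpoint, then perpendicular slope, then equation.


Midpoint = (1, 14.5)
Slope of AB = dy/dx = -3/(-32) = 0.0938
Perp slope = -dx/dy = -32/3 = -10.6667
b = My - (perp slope)*Mx = 14.5 + (-32*1)/(-3) = 14.5 + 10.6667 = 25.1667

y = -10.6667x + 25.1667


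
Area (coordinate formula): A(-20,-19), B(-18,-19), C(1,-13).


-20*(-19+ 13) = 120
-18*(-13+ 19) = -108
1*(-19+ 19) = 0
sum = 12
Area = |12|/2 = 6.0000

6.0000 sq units


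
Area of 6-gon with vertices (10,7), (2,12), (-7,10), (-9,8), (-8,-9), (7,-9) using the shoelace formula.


sum(xi*y_{i+1}) = 10*12 + 2*10 - 7*8 - 9*(-9) - 8*(-9) + 7*7 = 286
sum(yi*x_{i+1}) = 7*2 + 12*(-7) + 10*(-9) + 8*(-8) - 9*7 - 9*10 = -377
Area = |286 + 377|/2 = 663/2 = 331.5000

331.5000 sq units


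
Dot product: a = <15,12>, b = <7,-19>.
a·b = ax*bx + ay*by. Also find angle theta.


a·b = 15*7 + 12*(-19) = 105 - 228 = -123
|a| = sqrt(225+144) = 19.2094
|b| = sqrt(49+361) = 20.2485
cos(theta) = -123/(sqrt(369)*sqrt(410)) = -123/sqrt(151290) = -0.316228
theta = arccos(-123/sqrt(151290)) = 108.4349 degrees

a·b = -123, theta = 108.4349 deg


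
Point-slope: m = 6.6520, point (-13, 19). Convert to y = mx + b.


y - 19 = 6.6520(x + 13)
y = 6.6520x + 19 - 6.6520*(-13)
y = 6.6520x + 105.4760

y = 6.6520x + 105.4760


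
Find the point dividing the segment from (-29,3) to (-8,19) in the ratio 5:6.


Px = (5*(-8) + 6*(-29))/11 = -214/11 = -19.4545
Py = (5*19 + 6*3)/11 = 113/11 = 10.2727

P = (-19.4545, 10.2727)


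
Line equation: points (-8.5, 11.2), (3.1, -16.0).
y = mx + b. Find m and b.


m = (-27.2)/(11.6) = -2.3448
b = y1 - m*x1 = 11.2 - (-27.2*(-8.5))/(11.6) = 11.2 - 19.9310 = -8.7310

y = -2.3448x - 8.7310


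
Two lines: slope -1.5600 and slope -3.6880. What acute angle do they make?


m1-m2 = 2.128
1+m1*m2 = 6.75328
tan(theta) = |2.128/6.75328| = 0.315106
theta = arctan(|2.128/6.75328|) = 17.4900 degrees (acute angle)

17.4900 degrees


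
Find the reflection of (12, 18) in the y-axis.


Reflection rule for y-axis: (-x, y)
(12, 18) -> (-12, 18)

(-12, 18)


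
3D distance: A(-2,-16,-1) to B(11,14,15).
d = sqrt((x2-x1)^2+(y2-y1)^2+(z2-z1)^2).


dx=13, dy=30, dz=16
d = sqrt(169+900+256) = sqrt(1325) = 36.4005

36.4005


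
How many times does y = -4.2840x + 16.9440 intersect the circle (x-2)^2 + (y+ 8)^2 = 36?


Substitute y = -4.2840x + 16.9440: (x-2)^2 + (-4.2840x+16.9440+ 8)^2 = 36
Expand to Ax^2 + Bx + C = 0, where b-k = 24.944
A = 1+m^2 = 19.352656
B = 2(m(b-k) - h) = 2(-4.2840*24.944 - 2) = -217.720192
C = h^2 + (b-k)^2 - r^2 = 4 + 622.203136 - 36 = 590.203136
disc = B^2-4AC = 47402.0820 - 45687.9930 = 1714.0890
disc > 0

2 intersection points


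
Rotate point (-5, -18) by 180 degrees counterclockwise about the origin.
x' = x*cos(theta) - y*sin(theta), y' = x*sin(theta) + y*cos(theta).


cos(180) = -1, sin(180) = 0
x' = -5*(-1) + 18*0 = 5
y' = -5*0 - 18*(-1) = 18

(5, 18)


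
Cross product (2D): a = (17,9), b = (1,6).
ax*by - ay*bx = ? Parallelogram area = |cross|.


cross = 17*6 - 9*1 = 102 - 9 = 93
Parallelogram area = |93| = 93

cross = 93, parallelogram area = 93


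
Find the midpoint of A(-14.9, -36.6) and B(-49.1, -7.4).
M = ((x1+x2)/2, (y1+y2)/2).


Mx = (-14.9 - 49.1)/2 = -64.0/2 = -32.0000
My = (-36.6 - 7.4)/2 = -44.0/2 = -22.0000

(-32.0000, -22.0000)


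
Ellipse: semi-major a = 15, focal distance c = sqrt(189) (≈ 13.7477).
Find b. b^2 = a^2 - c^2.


b^2 = 15^2 - (sqrt(189))^2 = 225 - 189 = 36
b = sqrt(36) = 6

b = 6


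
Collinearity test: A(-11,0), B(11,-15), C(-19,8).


-11*(-15-8) + 11*(8-0) - 19*(0+ 15)
= 253 + 88 - 285 = 56

No, not collinear (determinant = 56)


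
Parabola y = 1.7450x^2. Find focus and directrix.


a = 1.7450
1/(4a) = 0.1433
Focus = (0, 0.1433)
Directrix: y = -0.1433

Focus = (0, 0.1433), Directrix: y = -0.1433


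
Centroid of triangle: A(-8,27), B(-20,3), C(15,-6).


Gx = (-8- 20+15)/3 = -13/3 = -4.3333
Gy = (27+3- 6)/3 = 24/3 = 8.0000

G = (-4.3333, 8.0000)


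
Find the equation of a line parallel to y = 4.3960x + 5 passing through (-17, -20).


Parallel lines have equal slopes.
m2 = 4.3960
b2 = -20 - 4.3960*(-17) = 54.7320

y = 4.3960x + 54.7320


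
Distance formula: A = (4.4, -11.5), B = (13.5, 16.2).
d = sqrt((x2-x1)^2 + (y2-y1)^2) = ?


dx = 13.5 - 4.4 = 9.1
dy = 16.2 + 11.5 = 27.7
d = sqrt(82.81 + 767.29) = sqrt(850.1) = 29.1565

29.1565


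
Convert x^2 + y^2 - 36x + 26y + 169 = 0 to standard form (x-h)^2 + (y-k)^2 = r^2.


h = -D/2 = 36/2 = 18
k = -E/2 = -26/2 = -13
r^2 = h^2 + k^2 - F = 324 + 169 - 169 = 324
r = 18

Center (18, -13), radius = 18


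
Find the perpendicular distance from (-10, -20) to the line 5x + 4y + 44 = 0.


|5*(-10) + 4*(-20) + 44| = |-86| = 86
sqrt(25 + 16) = sqrt(41) = 6.4031
d = 86/sqrt(41) = 13.4309

13.4309


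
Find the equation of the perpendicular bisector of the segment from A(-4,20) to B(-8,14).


Midpoint = (-6, 17)
Slope of AB = dy/dx = -6/(-4) = 1.5000
Perp slope = -dx/dy = -4/6 = -0.6667
b = My - (perp slope)*Mx = 17 + (-4*(-6))/(-6) = 17 - 4.0000 = 13.0000

y = -0.6667x + 13.0000


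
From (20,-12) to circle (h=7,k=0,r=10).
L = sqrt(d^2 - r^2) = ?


d = sqrt((20-7)^2 + (-12-0)^2) = sqrt(169+144) = 17.6918
L = sqrt(313.0000 - 100) = sqrt(213.0000) = 14.5945

14.5945


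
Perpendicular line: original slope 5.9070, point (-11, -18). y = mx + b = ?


Perpendicular slope = -1/m1 = -1/5.9070 = -0.1693
b2 = y0 - m2*x0 = -18 - 11/5.9070 = -18 - 1.8622 = -19.8622

y = -0.1693x - 19.8622


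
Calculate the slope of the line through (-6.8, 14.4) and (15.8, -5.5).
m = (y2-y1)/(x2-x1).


dy = -5.5 - 14.4 = -19.9
dx = 15.8 + 6.8 = 22.6
m = -19.9/22.6 = -0.8805

m = -0.8805


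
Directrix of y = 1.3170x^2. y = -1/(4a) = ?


a = 1.3170
1/(4a) = 0.1898
directrix: y = -0.1898 = -0.1898

y = -0.1898


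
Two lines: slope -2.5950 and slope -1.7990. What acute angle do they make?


m1-m2 = -0.796
1+m1*m2 = 5.668405
tan(theta) = |-0.796/5.668405| = 0.140428
theta = arctan(|-0.796/5.668405|) = 7.9936 degrees (acute angle)

7.9936 degrees


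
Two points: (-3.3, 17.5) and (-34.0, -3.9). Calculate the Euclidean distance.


dx = -34.0 + 3.3 = -30.7
dy = -3.9 - 17.5 = -21.4
d = sqrt(942.49 + 457.96) = sqrt(1400.45) = 37.4226

37.4226


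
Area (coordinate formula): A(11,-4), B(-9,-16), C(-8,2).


11*(-16-2) = -198
-9*(2+ 4) = -54
-8*(-4+ 16) = -96
sum = -348
Area = |-348|/2 = 174.0000

174.0000 sq units


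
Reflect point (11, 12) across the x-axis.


Reflection rule for x-axis: (x, -y)
(11, 12) -> (11, -12)

(11, -12)


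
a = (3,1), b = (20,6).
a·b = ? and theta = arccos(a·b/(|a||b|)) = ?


a·b = 3*20 + 1*6 = 60 + 6 = 66
|a| = sqrt(9+1) = 3.1623
|b| = sqrt(400+36) = 20.8806
cos(theta) = 66/(sqrt(10)*sqrt(436)) = 66/sqrt(4360) = 0.999541
theta = arccos(66/sqrt(4360)) = 1.7357 degrees

a·b = 66, theta = 1.7357 deg


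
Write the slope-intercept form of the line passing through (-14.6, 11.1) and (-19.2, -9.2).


m = (-20.3)/(-4.6) = 4.4130
b = y1 - m*x1 = 11.1 - (-20.3*(-14.6))/(-4.6) = 11.1 + 64.4304 = 75.5304

y = 4.4130x + 75.5304


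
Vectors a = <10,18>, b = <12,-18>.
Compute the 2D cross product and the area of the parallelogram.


cross = 10*(-18) - 18*12 = -180 - 216 = -396
Parallelogram area = |-396| = 396

cross = -396, parallelogram area = 396


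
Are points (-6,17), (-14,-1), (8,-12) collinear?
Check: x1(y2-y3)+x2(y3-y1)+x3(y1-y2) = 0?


-6*(-1+ 12) - 14*(-12-17) + 8*(17+ 1)
= -66 + 406 + 144 = 484

No, not collinear (determinant = 484)


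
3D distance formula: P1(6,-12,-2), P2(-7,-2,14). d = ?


dx=-13, dy=10, dz=16
d = sqrt(169+100+256) = sqrt(525) = 22.9129

22.9129


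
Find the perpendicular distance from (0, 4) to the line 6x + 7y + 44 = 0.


|6*0 + 7*4 + 44| = |72| = 72
sqrt(36 + 49) = sqrt(85) = 9.2195
d = 72/sqrt(85) = 7.8095

7.8095


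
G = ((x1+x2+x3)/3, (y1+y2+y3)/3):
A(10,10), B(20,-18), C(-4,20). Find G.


Gx = (10+20- 4)/3 = 26/3 = 8.6667
Gy = (10- 18+20)/3 = 12/3 = 4.0000

G = (8.6667, 4.0000)


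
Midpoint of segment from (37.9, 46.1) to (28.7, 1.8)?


Mx = (37.9 + 28.7)/2 = 66.6/2 = 33.3000
My = (46.1 + 1.8)/2 = 47.9/2 = 23.9500

(33.3000, 23.9500)


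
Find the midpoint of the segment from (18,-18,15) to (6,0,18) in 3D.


Mx = (18+6)/2 = 12.0000
My = (-18+0)/2 = -9.0000
Mz = (15+18)/2 = 16.5000

M = (12.0000, -9.0000, 16.5000)


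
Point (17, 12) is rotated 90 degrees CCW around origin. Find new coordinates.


cos(90) = 0, sin(90) = 1
x' = 17*0 - 12*1 = -12
y' = 17*1 + 12*0 = 17

(-12, 17)


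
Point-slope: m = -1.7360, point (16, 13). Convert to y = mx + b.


y - 13 = -1.7360(x - 16)
y = -1.7360x + 13 + 1.7360*16
y = -1.7360x + 40.7760

y = -1.7360x + 40.7760


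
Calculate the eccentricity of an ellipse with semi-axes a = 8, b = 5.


c = sqrt(64-25) = sqrt(39) = 6.2450
e = c/a = sqrt(39)/8 = 0.7806

e = 0.7806


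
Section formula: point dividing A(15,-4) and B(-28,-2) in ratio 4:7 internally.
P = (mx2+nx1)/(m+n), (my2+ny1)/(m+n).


Px = (4*(-28) + 7*15)/11 = -7/11 = -0.6364
Py = (4*(-2) + 7*(-4))/11 = -36/11 = -3.2727

P = (-0.6364, -3.2727)


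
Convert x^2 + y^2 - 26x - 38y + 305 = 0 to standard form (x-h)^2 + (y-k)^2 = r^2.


h = -D/2 = 26/2 = 13
k = -E/2 = 38/2 = 19
r^2 = h^2 + k^2 - F = 169 + 361 - 305 = 225
r = 15

Center (13, 19), radius = 15


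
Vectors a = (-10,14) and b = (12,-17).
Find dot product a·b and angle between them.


a·b = -10*12 + 14*(-17) = -120 - 238 = -358
|a| = sqrt(100+196) = 17.2047
|b| = sqrt(144+289) = 20.8087
cos(theta) = -358/(sqrt(296)*sqrt(433)) = -358/sqrt(128168) = -0.999984
theta = arccos(-358/sqrt(128168)) = 179.6799 degrees

a·b = -358, theta = 179.6799 deg


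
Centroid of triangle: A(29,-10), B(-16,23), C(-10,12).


Gx = (29- 16- 10)/3 = 3/3 = 1.0000
Gy = (-10+23+12)/3 = 25/3 = 8.3333

G = (1.0000, 8.3333)


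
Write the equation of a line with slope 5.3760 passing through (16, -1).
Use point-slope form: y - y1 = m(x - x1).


y + 1 = 5.3760(x - 16)
y = 5.3760x - 1 - 5.3760*16
y = 5.3760x - 87.0160

y = 5.3760x - 87.0160


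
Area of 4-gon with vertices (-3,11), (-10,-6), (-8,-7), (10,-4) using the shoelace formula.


sum(xi*y_{i+1}) = -3*(-6) - 10*(-7) - 8*(-4) + 10*11 = 230
sum(yi*x_{i+1}) = 11*(-10) - 6*(-8) - 7*10 - 4*(-3) = -120
Area = |230 + 120|/2 = 350/2 = 175.0000

175.0000 sq units


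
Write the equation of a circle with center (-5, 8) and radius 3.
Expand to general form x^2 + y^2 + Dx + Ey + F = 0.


(x+ 5)^2 + (y-8)^2 = 3^2
D = -2h = 10, E = -2k = -16
F = h^2+k^2-r^2 = 25+64-9 = 80

x^2 + y^2 + 10x - 16y + 80 = 0


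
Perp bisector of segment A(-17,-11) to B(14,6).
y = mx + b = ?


Midpoint = (-1.5, -2.5)
Slope of AB = dy/dx = 17/31 = 0.5484
Perp slope = -dx/dy = -31/17 = -1.8235
b = My - (perp slope)*Mx = -2.5 + (31*(-1.5))/17 = -2.5 - 2.7353 = -5.2353

y = -1.8235x - 5.2353


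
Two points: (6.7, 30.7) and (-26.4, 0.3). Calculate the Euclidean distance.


dx = -26.4 - 6.7 = -33.1
dy = 0.3 - 30.7 = -30.4
d = sqrt(1095.61 + 924.16) = sqrt(2019.77) = 44.9419

44.9419


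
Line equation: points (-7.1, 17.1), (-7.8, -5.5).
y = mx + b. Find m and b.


m = (-22.6)/(-0.7) = 32.2857
b = y1 - m*x1 = 17.1 - (-22.6*(-7.1))/(-0.7) = 17.1 + 229.2286 = 246.3286

y = 32.2857x + 246.3286


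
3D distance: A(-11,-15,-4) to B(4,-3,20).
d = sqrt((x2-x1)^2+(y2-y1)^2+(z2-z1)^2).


dx=15, dy=12, dz=24
d = sqrt(225+144+576) = sqrt(945) = 30.7409

30.7409


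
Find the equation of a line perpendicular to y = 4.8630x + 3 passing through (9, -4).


Perpendicular slope = -1/m1 = -1/4.8630 = -0.2056
b2 = y0 - m2*x0 = -4 + 9/4.8630 = -4 + 1.8507 = -2.1493

y = -0.2056x - 2.1493


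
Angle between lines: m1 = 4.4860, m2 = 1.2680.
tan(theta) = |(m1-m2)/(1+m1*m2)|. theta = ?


m1-m2 = 3.218
1+m1*m2 = 6.688248
tan(theta) = |3.218/6.688248| = 0.481142
theta = arctan(|3.218/6.688248|) = 25.6942 degrees (acute angle)

25.6942 degrees


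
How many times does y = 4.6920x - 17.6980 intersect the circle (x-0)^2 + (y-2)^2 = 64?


Substitute y = 4.6920x - 17.6980: (x-0)^2 + (4.6920x- 17.6980-2)^2 = 64
Expand to Ax^2 + Bx + C = 0, where b-k = -19.698
A = 1+m^2 = 23.014864
B = 2(m(b-k) - h) = 2(4.6920*(-19.698) - 0) = -184.846032
C = h^2 + (b-k)^2 - r^2 = 0 + 388.011204 - 64 = 324.011204
disc = B^2-4AC = 34168.0555 - 29828.2952 = 4339.7603
disc > 0

2 intersection points


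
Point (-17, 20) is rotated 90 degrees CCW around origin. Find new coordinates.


cos(90) = 0, sin(90) = 1
x' = -17*0 - 20*1 = -20
y' = -17*1 + 20*0 = -17

(-20, -17)


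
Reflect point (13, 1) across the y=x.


Reflection rule for y=x: (y, x)
(13, 1) -> (1, 13)

(1, 13)


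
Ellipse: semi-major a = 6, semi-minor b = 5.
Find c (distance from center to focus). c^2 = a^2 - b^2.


c^2 = 6^2 - 5^2 = 36 - 25 = 11
c = sqrt(11) = 3.3166

c = 3.3166


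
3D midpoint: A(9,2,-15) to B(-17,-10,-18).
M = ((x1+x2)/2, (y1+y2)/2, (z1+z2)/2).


Mx = (9- 17)/2 = -4.0000
My = (2- 10)/2 = -4.0000
Mz = (-15- 18)/2 = -16.5000

M = (-4.0000, -4.0000, -16.5000)


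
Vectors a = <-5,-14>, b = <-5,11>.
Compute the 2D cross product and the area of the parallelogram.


cross = -5*11 + 14*(-5) = -55 - 70 = -125
Parallelogram area = |-125| = 125

cross = -125, parallelogram area = 125


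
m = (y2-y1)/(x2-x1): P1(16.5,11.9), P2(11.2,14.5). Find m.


dy = 14.5 - 11.9 = 2.6
dx = 11.2 - 16.5 = -5.3
m = 2.6/(-5.3) = -0.4906

m = -0.4906


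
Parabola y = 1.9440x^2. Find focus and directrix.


a = 1.9440
1/(4a) = 0.1286
Focus = (0, 0.1286)
Directrix: y = -0.1286

Focus = (0, 0.1286), Directrix: y = -0.1286


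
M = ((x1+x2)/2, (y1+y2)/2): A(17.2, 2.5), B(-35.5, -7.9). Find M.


Mx = (17.2 - 35.5)/2 = -18.3/2 = -9.1500
My = (2.5 - 7.9)/2 = -5.4/2 = -2.7000

(-9.1500, -2.7000)


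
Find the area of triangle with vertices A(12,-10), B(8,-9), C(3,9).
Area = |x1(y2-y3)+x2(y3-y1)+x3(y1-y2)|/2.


12*(-9-9) = -216
8*(9+ 10) = 152
3*(-10+ 9) = -3
sum = -67
Area = |-67|/2 = 33.5000

33.5000 sq units


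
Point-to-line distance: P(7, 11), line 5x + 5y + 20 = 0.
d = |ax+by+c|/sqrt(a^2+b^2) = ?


|5*7 + 5*11 + 20| = |110| = 110
sqrt(25 + 25) = sqrt(50) = 7.0711
d = 110/sqrt(50) = 15.5563

15.5563


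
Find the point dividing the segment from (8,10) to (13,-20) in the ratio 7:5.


Px = (7*13 + 5*8)/12 = 131/12 = 10.9167
Py = (7*(-20) + 5*10)/12 = -90/12 = -7.5000

P = (10.9167, -7.5000)


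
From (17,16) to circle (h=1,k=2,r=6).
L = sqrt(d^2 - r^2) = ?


d = sqrt((17-1)^2 + (16-2)^2) = sqrt(256+196) = 21.2603
L = sqrt(452.0000 - 36) = sqrt(416.0000) = 20.3961

20.3961


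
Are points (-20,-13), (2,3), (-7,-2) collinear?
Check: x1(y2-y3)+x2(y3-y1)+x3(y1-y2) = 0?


-20*(3+ 2) + 2*(-2+ 13) - 7*(-13-3)
= -100 + 22 + 112 = 34

No, not collinear (determinant = 34)


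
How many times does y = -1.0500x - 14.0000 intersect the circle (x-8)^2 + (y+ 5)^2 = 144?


Substitute y = -1.0500x - 14.0000: (x-8)^2 + (-1.0500x- 14.0000+ 5)^2 = 144
Expand to Ax^2 + Bx + C = 0, where b-k = -9
A = 1+m^2 = 2.1025
B = 2(m(b-k) - h) = 2(-1.0500*(-9) - 8) = 2.9
C = h^2 + (b-k)^2 - r^2 = 64 + 81 - 144 = 1
disc = B^2-4AC = 8.4100 - 8.4100 = 0
disc = 0

1 intersection point (tangent)


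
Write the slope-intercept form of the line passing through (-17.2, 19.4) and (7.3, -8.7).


m = (-28.1)/(24.5) = -1.1469
b = y1 - m*x1 = 19.4 - (-28.1*(-17.2))/(24.5) = 19.4 - 19.7273 = -0.3273

y = -1.1469x - 0.3273


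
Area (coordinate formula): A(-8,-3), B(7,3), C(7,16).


-8*(3-16) = 104
7*(16+ 3) = 133
7*(-3-3) = -42
sum = 195
Area = |195|/2 = 97.5000

97.5000 sq units


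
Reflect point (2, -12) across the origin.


Reflection rule for origin: (-x, -y)
(2, -12) -> (-2, 12)

(-2, 12)


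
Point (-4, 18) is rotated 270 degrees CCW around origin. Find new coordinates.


cos(270) = 0, sin(270) = -1
x' = -4*0 - 18*(-1) = 18
y' = -4*(-1) + 18*0 = 4

(18, 4)


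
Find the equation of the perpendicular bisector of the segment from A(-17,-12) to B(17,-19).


Midpoint = (0, -15.5)
Slope of AB = dy/dx = -7/34 = -0.2059
Perp slope = -dx/dy = 34/7 = 4.8571
b = My - (perp slope)*Mx = -15.5 + (34*0)/(-7) = -15.5 + 0 = -15.5000

y = 4.8571x - 15.5000


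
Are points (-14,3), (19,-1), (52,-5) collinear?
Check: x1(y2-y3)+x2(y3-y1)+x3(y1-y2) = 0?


-14*(-1+ 5) + 19*(-5-3) + 52*(3+ 1)
= -56 - 152 + 208 = 0

Yes, collinear (determinant = 0)


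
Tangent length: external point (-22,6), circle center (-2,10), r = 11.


d = sqrt((-22+ 2)^2 + (6-10)^2) = sqrt(400+16) = 20.3961
L = sqrt(416.0000 - 121) = sqrt(295.0000) = 17.1756

17.1756


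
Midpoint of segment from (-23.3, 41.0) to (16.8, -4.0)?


Mx = (-23.3 + 16.8)/2 = -6.5/2 = -3.2500
My = (41.0 - 4.0)/2 = 37.0/2 = 18.5000

(-3.2500, 18.5000)


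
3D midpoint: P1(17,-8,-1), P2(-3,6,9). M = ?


Mx = (17- 3)/2 = 7.0000
My = (-8+6)/2 = -1.0000
Mz = (-1+9)/2 = 4.0000

M = (7.0000, -1.0000, 4.0000)


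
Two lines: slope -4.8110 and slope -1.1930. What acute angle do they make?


m1-m2 = -3.618
1+m1*m2 = 6.739523
tan(theta) = |-3.618/6.739523| = 0.536833
theta = arctan(|-3.618/6.739523|) = 28.2284 degrees (acute angle)

28.2284 degrees


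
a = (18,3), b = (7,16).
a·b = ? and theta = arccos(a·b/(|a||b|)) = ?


a·b = 18*7 + 3*16 = 126 + 48 = 174
|a| = sqrt(324+9) = 18.2483
|b| = sqrt(49+256) = 17.4642
cos(theta) = 174/(sqrt(333)*sqrt(305)) = 174/sqrt(101565) = 0.545981
theta = arccos(174/sqrt(101565)) = 56.9083 degrees

a·b = 174, theta = 56.9083 deg


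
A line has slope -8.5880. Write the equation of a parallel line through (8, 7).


Parallel lines have equal slopes.
m2 = -8.5880
b2 = 7 + 8.5880*8 = 75.7040

y = -8.5880x + 75.7040


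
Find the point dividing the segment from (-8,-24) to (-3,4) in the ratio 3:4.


Px = (3*(-3) + 4*(-8))/7 = -41/7 = -5.8571
Py = (3*4 + 4*(-24))/7 = -84/7 = -12.0000

P = (-5.8571, -12.0000)


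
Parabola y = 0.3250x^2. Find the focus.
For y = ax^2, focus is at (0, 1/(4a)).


a = 0.3250
4a = 1.3000
focus = (0, 1/1.3000) = (0, 0.7692)

Focus = (0, 0.7692)


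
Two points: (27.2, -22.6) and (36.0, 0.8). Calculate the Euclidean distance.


dx = 36.0 - 27.2 = 8.8
dy = 0.8 + 22.6 = 23.4
d = sqrt(77.44 + 547.56) = sqrt(625) = 25.0000

25.0000


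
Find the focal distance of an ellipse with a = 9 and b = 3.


c^2 = 9^2 - 3^2 = 81 - 9 = 72
c = sqrt(72) = 8.4853

c = 8.4853


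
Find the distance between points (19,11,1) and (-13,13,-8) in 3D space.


dx=-32, dy=2, dz=-9
d = sqrt(1024+4+81) = sqrt(1109) = 33.3017

33.3017


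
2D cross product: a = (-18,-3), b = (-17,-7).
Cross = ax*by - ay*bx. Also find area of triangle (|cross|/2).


cross = -18*(-7) + 3*(-17) = 126 - 51 = 75
Triangle area = |75|/2 = 75/2 = 37.5000

cross = 75, triangle area = 37.5000


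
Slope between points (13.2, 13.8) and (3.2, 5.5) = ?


dy = 5.5 - 13.8 = -8.3
dx = 3.2 - 13.2 = -10.0
m = -8.3/(-10.0) = 0.8300

m = 0.8300


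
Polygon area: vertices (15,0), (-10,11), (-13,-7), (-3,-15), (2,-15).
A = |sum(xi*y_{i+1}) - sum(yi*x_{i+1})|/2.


sum(xi*y_{i+1}) = 15*11 - 10*(-7) - 13*(-15) - 3*(-15) + 2*0 = 475
sum(yi*x_{i+1}) = 0*(-10) + 11*(-13) - 7*(-3) - 15*2 - 15*15 = -377
Area = |475 + 377|/2 = 852/2 = 426.0000

426.0000 sq units


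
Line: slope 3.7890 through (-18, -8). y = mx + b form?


y + 8 = 3.7890(x + 18)
y = 3.7890x - 8 - 3.7890*(-18)
y = 3.7890x + 60.2020

y = 3.7890x + 60.2020


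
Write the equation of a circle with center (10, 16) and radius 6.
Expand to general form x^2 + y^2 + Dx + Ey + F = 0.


(x-10)^2 + (y-16)^2 = 6^2
D = -2h = -20, E = -2k = -32
F = h^2+k^2-r^2 = 100+256-36 = 320

x^2 + y^2 - 20x - 32y + 320 = 0


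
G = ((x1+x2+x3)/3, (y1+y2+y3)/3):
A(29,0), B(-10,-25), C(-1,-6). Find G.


Gx = (29- 10- 1)/3 = 18/3 = 6.0000
Gy = (0- 25- 6)/3 = -31/3 = -10.3333

G = (6.0000, -10.3333)


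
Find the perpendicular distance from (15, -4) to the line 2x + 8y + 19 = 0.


|2*15 + 8*(-4) + 19| = |17| = 17
sqrt(4 + 64) = sqrt(68) = 8.2462
d = 17/sqrt(68) = 2.0616

2.0616


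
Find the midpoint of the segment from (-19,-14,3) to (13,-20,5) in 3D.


Mx = (-19+13)/2 = -3.0000
My = (-14- 20)/2 = -17.0000
Mz = (3+5)/2 = 4.0000

M = (-3.0000, -17.0000, 4.0000)


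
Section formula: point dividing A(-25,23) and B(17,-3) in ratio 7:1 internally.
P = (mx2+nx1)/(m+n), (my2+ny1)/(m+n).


Px = (7*17 + 1*(-25))/8 = 94/8 = 11.7500
Py = (7*(-3) + 1*23)/8 = 2/8 = 0.2500

P = (11.7500, 0.2500)


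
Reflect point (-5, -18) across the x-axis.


Reflection rule for x-axis: (x, -y)
(-5, -18) -> (-5, 18)

(-5, 18)


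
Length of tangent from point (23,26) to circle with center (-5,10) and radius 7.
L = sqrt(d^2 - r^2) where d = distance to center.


d = sqrt((23+ 5)^2 + (26-10)^2) = sqrt(784+256) = 32.2490
L = sqrt(1040.0000 - 49) = sqrt(991.0000) = 31.4802

31.4802


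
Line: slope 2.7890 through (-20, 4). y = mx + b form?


y - 4 = 2.7890(x + 20)
y = 2.7890x + 4 - 2.7890*(-20)
y = 2.7890x + 59.7800

y = 2.7890x + 59.7800


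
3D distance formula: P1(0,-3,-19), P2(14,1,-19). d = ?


dx=14, dy=4, dz=0
d = sqrt(196+16+0) = sqrt(212) = 14.5602

14.5602


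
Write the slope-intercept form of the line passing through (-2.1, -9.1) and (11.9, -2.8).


m = (6.3)/(14.0) = 0.4500
b = y1 - m*x1 = -9.1 - (6.3*(-2.1))/(14.0) = -9.1 + 0.9450 = -8.1550

y = 0.4500x - 8.1550


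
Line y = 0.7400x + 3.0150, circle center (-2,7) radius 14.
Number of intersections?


Substitute y = 0.7400x + 3.0150: (x+ 2)^2 + (0.7400x+3.0150-7)^2 = 196
Expand to Ax^2 + Bx + C = 0, where b-k = -3.985
A = 1+m^2 = 1.5476
B = 2(m(b-k) - h) = 2(0.7400*(-3.985) + 2) = -1.8978
C = h^2 + (b-k)^2 - r^2 = 4 + 15.880225 - 196 = -176.119775
disc = B^2-4AC = 3.6016 + 1090.2519 = 1093.8535
disc > 0

2 intersection points


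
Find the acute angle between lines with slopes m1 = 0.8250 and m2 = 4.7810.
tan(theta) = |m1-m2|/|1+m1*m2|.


m1-m2 = -3.956
1+m1*m2 = 4.944325
tan(theta) = |-3.956/4.944325| = 0.800109
theta = arctan(|-3.956/4.944325|) = 38.6636 degrees (acute angle)

38.6636 degrees


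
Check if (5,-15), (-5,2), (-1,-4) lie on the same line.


5*(2+ 4) - 5*(-4+ 15) - 1*(-15-2)
= 30 - 55 + 17 = -8

No, not collinear (determinant = -8)


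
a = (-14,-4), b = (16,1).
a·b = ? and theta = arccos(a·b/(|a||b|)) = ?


a·b = -14*16 - 4*1 = -224 - 4 = -228
|a| = sqrt(196+16) = 14.5602
|b| = sqrt(256+1) = 16.0312
cos(theta) = -228/(sqrt(212)*sqrt(257)) = -228/sqrt(54484) = -0.976788
theta = arccos(-228/sqrt(54484)) = 167.6309 degrees

a·b = -228, theta = 167.6309 deg


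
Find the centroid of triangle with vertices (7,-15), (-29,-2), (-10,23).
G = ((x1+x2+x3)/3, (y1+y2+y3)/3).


Gx = (7- 29- 10)/3 = -32/3 = -10.6667
Gy = (-15- 2+23)/3 = 6/3 = 2.0000

G = (-10.6667, 2.0000)


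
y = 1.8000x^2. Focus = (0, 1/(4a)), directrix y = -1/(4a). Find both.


a = 1.8000
1/(4a) = 0.1389
Focus = (0, 0.1389)
Directrix: y = -0.1389

Focus = (0, 0.1389), Directrix: y = -0.1389


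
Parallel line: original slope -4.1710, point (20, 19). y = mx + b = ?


Parallel lines have equal slopes.
m2 = -4.1710
b2 = 19 + 4.1710*20 = 102.4200

y = -4.1710x + 102.4200


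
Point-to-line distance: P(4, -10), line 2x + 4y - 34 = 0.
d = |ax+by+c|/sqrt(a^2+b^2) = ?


|2*4 + 4*(-10) - 34| = |-66| = 66
sqrt(4 + 16) = sqrt(20) = 4.4721
d = 66/sqrt(20) = 14.7580

14.7580
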